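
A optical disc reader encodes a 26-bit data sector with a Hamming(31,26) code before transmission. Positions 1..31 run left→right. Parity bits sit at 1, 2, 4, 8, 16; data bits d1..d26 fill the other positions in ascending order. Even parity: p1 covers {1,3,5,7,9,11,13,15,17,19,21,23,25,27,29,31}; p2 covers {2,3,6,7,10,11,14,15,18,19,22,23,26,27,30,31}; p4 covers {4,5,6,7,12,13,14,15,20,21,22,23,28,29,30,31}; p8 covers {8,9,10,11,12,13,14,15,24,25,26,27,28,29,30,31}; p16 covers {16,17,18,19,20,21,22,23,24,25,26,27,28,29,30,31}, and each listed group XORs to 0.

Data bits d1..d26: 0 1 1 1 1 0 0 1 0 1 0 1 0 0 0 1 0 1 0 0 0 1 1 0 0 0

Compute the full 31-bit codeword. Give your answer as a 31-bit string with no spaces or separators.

1100111110010101100010100011000

Place data at non-parity positions: p1 p2 0 p4 1 1 1 p8 1 0 0 1 0 1 0 p16 1 0 0 0 1 0 1 0 0 0 1 1 0 0 0
p1 (pos 1,3,5,7,9,11,13,15,17,19,21,23,25,27,29,31): XOR of data positions = 0⊕1⊕1⊕1⊕0⊕0⊕0⊕1⊕0⊕1⊕1⊕0⊕1⊕0⊕0 = 1
p2 (pos 2,3,6,7,10,11,14,15,18,19,22,23,26,27,30,31): XOR of data positions = 0⊕1⊕1⊕0⊕0⊕1⊕0⊕0⊕0⊕0⊕1⊕0⊕1⊕0⊕0 = 1
p4 (pos 4,5,6,7,12,13,14,15,20,21,22,23,28,29,30,31): XOR of data positions = 1⊕1⊕1⊕1⊕0⊕1⊕0⊕0⊕1⊕0⊕1⊕1⊕0⊕0⊕0 = 0
p8 (pos 8,9,10,11,12,13,14,15,24,25,26,27,28,29,30,31): XOR of data positions = 1⊕0⊕0⊕1⊕0⊕1⊕0⊕0⊕0⊕0⊕1⊕1⊕0⊕0⊕0 = 1
p16 (pos 16,17,18,19,20,21,22,23,24,25,26,27,28,29,30,31): XOR of data positions = 1⊕0⊕0⊕0⊕1⊕0⊕1⊕0⊕0⊕0⊕1⊕1⊕0⊕0⊕0 = 1
Codeword: 1100111110010101100010100011000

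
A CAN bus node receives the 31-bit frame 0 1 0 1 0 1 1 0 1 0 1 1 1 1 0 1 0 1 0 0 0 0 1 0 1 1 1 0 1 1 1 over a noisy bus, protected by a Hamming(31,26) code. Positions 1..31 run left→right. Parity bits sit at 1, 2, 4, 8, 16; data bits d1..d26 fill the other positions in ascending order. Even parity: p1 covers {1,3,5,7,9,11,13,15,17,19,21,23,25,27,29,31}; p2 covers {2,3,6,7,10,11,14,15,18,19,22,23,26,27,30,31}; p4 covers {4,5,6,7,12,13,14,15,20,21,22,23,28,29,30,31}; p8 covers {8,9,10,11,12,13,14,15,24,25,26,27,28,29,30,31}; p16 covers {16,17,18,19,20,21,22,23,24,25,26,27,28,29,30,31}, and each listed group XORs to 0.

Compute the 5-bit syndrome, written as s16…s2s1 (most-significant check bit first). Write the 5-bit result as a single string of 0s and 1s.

11011

s1 (pos 1,3,5,7,9,11,13,15,17,19,21,23,25,27,29,31): 0⊕0⊕0⊕1⊕1⊕1⊕1⊕0⊕0⊕0⊕0⊕1⊕1⊕1⊕1⊕1 = 1
s2 (pos 2,3,6,7,10,11,14,15,18,19,22,23,26,27,30,31): 1⊕0⊕1⊕1⊕0⊕1⊕1⊕0⊕1⊕0⊕0⊕1⊕1⊕1⊕1⊕1 = 1
s4 (pos 4,5,6,7,12,13,14,15,20,21,22,23,28,29,30,31): 1⊕0⊕1⊕1⊕1⊕1⊕1⊕0⊕0⊕0⊕0⊕1⊕0⊕1⊕1⊕1 = 0
s8 (pos 8,9,10,11,12,13,14,15,24,25,26,27,28,29,30,31): 0⊕1⊕0⊕1⊕1⊕1⊕1⊕0⊕0⊕1⊕1⊕1⊕0⊕1⊕1⊕1 = 1
s16 (pos 16,17,18,19,20,21,22,23,24,25,26,27,28,29,30,31): 1⊕0⊕1⊕0⊕0⊕0⊕0⊕1⊕0⊕1⊕1⊕1⊕0⊕1⊕1⊕1 = 1
Syndrome s16…s1 = 11011 → error at position 27.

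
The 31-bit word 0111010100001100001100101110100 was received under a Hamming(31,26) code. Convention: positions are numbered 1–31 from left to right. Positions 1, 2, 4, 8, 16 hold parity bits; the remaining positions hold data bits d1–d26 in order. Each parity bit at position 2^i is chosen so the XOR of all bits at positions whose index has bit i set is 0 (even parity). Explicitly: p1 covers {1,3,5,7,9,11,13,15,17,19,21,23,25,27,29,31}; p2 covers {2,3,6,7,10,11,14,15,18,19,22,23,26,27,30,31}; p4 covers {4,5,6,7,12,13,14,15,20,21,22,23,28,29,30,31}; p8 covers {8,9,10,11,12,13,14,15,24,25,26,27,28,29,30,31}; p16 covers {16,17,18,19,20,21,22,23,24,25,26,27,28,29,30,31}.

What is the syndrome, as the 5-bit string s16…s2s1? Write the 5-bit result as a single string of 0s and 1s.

s1 (pos 1,3,5,7,9,11,13,15,17,19,21,23,25,27,29,31): 0⊕1⊕0⊕0⊕0⊕0⊕1⊕0⊕0⊕1⊕0⊕1⊕1⊕1⊕1⊕0 = 1
s2 (pos 2,3,6,7,10,11,14,15,18,19,22,23,26,27,30,31): 1⊕1⊕1⊕0⊕0⊕0⊕1⊕0⊕0⊕1⊕0⊕1⊕1⊕1⊕0⊕0 = 0
s4 (pos 4,5,6,7,12,13,14,15,20,21,22,23,28,29,30,31): 1⊕0⊕1⊕0⊕0⊕1⊕1⊕0⊕1⊕0⊕0⊕1⊕0⊕1⊕0⊕0 = 1
s8 (pos 8,9,10,11,12,13,14,15,24,25,26,27,28,29,30,31): 1⊕0⊕0⊕0⊕0⊕1⊕1⊕0⊕0⊕1⊕1⊕1⊕0⊕1⊕0⊕0 = 1
s16 (pos 16,17,18,19,20,21,22,23,24,25,26,27,28,29,30,31): 0⊕0⊕0⊕1⊕1⊕0⊕0⊕1⊕0⊕1⊕1⊕1⊕0⊕1⊕0⊕0 = 1
Syndrome s16…s1 = 11101 → error at position 29.

11101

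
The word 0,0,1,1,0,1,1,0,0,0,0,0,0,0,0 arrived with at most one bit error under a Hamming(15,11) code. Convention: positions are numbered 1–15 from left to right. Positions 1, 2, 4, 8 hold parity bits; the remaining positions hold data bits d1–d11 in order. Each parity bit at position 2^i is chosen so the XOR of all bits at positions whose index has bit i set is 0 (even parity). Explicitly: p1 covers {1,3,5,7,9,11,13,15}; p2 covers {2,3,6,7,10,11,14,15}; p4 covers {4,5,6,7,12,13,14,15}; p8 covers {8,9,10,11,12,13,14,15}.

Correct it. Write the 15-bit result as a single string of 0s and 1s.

001100100000000

s1 (pos 1,3,5,7,9,11,13,15): 0⊕1⊕0⊕1⊕0⊕0⊕0⊕0 = 0
s2 (pos 2,3,6,7,10,11,14,15): 0⊕1⊕1⊕1⊕0⊕0⊕0⊕0 = 1
s4 (pos 4,5,6,7,12,13,14,15): 1⊕0⊕1⊕1⊕0⊕0⊕0⊕0 = 1
s8 (pos 8,9,10,11,12,13,14,15): 0⊕0⊕0⊕0⊕0⊕0⊕0⊕0 = 0
Syndrome s8…s1 = 0110 → error at position 6.
Flip position 6: 001101100000000 → 001100100000000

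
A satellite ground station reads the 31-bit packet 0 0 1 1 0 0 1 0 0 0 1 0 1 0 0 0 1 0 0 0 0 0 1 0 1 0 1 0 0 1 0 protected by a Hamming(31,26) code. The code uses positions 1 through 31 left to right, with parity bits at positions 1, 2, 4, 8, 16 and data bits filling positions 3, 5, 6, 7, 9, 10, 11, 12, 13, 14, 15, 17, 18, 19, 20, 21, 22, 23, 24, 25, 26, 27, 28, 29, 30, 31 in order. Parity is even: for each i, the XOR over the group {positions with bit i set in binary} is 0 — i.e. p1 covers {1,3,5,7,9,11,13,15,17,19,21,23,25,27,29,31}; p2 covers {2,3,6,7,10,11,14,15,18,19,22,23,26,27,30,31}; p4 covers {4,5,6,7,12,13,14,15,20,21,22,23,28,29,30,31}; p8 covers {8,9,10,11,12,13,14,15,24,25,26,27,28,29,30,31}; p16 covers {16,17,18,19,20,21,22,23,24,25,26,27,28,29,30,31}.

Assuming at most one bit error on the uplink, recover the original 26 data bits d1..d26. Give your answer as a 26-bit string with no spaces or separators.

s1 (pos 1,3,5,7,9,11,13,15,17,19,21,23,25,27,29,31): 0⊕1⊕0⊕1⊕0⊕1⊕1⊕0⊕1⊕0⊕0⊕1⊕1⊕1⊕0⊕0 = 0
s2 (pos 2,3,6,7,10,11,14,15,18,19,22,23,26,27,30,31): 0⊕1⊕0⊕1⊕0⊕1⊕0⊕0⊕0⊕0⊕0⊕1⊕0⊕1⊕1⊕0 = 0
s4 (pos 4,5,6,7,12,13,14,15,20,21,22,23,28,29,30,31): 1⊕0⊕0⊕1⊕0⊕1⊕0⊕0⊕0⊕0⊕0⊕1⊕0⊕0⊕1⊕0 = 1
s8 (pos 8,9,10,11,12,13,14,15,24,25,26,27,28,29,30,31): 0⊕0⊕0⊕1⊕0⊕1⊕0⊕0⊕0⊕1⊕0⊕1⊕0⊕0⊕1⊕0 = 1
s16 (pos 16,17,18,19,20,21,22,23,24,25,26,27,28,29,30,31): 0⊕1⊕0⊕0⊕0⊕0⊕0⊕1⊕0⊕1⊕0⊕1⊕0⊕0⊕1⊕0 = 1
Syndrome s16…s1 = 11100 → error at position 28.
Flip position 28: 0011001000101000100000101010010 → 0011001000101000100000101011010
Read data bits from positions 3,5,6,7,9,10,11,12,13,14,15,17,18,19,20,21,22,23,24,25,26,27,28,29,30,31: 10010010100100000101011010

10010010100100000101011010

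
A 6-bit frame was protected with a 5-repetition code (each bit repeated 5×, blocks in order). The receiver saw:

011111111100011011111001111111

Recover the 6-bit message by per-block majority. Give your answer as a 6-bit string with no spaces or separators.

Block 1 (01111): 4 ones → 1
Block 2 (11111): 5 ones → 1
Block 3 (00011): 2 ones → 0
Block 4 (01111): 4 ones → 1
Block 5 (10011): 3 ones → 1
Block 6 (11111): 5 ones → 1

110111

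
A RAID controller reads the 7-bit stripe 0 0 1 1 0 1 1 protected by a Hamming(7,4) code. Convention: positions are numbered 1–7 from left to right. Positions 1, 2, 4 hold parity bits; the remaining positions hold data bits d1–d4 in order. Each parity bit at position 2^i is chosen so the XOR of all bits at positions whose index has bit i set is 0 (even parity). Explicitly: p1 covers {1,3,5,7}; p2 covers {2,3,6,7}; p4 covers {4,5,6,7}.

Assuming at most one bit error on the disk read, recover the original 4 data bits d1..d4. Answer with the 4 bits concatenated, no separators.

s1 (pos 1,3,5,7): 0⊕1⊕0⊕1 = 0
s2 (pos 2,3,6,7): 0⊕1⊕1⊕1 = 1
s4 (pos 4,5,6,7): 1⊕0⊕1⊕1 = 1
Syndrome s4…s1 = 110 → error at position 6.
Flip position 6: 0011011 → 0011001
Read data bits from positions 3,5,6,7: 1001

1001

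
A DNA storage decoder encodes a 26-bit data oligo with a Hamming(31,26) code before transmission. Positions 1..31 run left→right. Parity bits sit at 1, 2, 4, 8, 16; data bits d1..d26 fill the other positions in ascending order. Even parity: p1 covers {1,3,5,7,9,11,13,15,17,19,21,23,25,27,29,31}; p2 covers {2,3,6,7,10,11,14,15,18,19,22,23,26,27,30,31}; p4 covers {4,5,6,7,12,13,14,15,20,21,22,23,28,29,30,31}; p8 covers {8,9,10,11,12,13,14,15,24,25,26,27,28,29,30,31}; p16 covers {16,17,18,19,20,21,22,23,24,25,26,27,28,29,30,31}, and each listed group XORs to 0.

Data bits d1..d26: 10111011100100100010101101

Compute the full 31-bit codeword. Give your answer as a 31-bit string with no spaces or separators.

0010011110111001100100010101101

Place data at non-parity positions: p1 p2 1 p4 0 1 1 p8 1 0 1 1 1 0 0 p16 1 0 0 1 0 0 0 1 0 1 0 1 1 0 1
p1 (pos 1,3,5,7,9,11,13,15,17,19,21,23,25,27,29,31): XOR of data positions = 1⊕0⊕1⊕1⊕1⊕1⊕0⊕1⊕0⊕0⊕0⊕0⊕0⊕1⊕1 = 0
p2 (pos 2,3,6,7,10,11,14,15,18,19,22,23,26,27,30,31): XOR of data positions = 1⊕1⊕1⊕0⊕1⊕0⊕0⊕0⊕0⊕0⊕0⊕1⊕0⊕0⊕1 = 0
p4 (pos 4,5,6,7,12,13,14,15,20,21,22,23,28,29,30,31): XOR of data positions = 0⊕1⊕1⊕1⊕1⊕0⊕0⊕1⊕0⊕0⊕0⊕1⊕1⊕0⊕1 = 0
p8 (pos 8,9,10,11,12,13,14,15,24,25,26,27,28,29,30,31): XOR of data positions = 1⊕0⊕1⊕1⊕1⊕0⊕0⊕1⊕0⊕1⊕0⊕1⊕1⊕0⊕1 = 1
p16 (pos 16,17,18,19,20,21,22,23,24,25,26,27,28,29,30,31): XOR of data positions = 1⊕0⊕0⊕1⊕0⊕0⊕0⊕1⊕0⊕1⊕0⊕1⊕1⊕0⊕1 = 1
Codeword: 0010011110111001100100010101101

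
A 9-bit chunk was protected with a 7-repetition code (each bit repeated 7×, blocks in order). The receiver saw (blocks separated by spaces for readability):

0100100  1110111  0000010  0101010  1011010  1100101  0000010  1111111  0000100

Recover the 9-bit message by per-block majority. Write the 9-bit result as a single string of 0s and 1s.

Block 1 (0100100): 2 ones → 0
Block 2 (1110111): 6 ones → 1
Block 3 (0000010): 1 one → 0
Block 4 (0101010): 3 ones → 0
Block 5 (1011010): 4 ones → 1
Block 6 (1100101): 4 ones → 1
Block 7 (0000010): 1 one → 0
Block 8 (1111111): 7 ones → 1
Block 9 (0000100): 1 one → 0

010011010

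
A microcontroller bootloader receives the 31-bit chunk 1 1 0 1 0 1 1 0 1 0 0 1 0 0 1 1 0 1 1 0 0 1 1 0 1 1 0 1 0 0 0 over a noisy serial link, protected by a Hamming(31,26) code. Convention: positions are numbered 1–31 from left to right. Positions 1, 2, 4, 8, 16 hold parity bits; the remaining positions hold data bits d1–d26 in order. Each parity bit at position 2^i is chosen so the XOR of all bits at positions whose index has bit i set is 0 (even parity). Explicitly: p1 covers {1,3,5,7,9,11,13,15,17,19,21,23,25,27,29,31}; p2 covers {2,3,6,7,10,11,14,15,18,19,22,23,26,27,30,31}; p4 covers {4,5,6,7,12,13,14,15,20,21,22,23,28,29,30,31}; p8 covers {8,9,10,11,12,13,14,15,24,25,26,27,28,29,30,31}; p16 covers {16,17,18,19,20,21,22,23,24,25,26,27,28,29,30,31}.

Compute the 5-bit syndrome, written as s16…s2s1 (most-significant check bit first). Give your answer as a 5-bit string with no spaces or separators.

00011

s1 (pos 1,3,5,7,9,11,13,15,17,19,21,23,25,27,29,31): 1⊕0⊕0⊕1⊕1⊕0⊕0⊕1⊕0⊕1⊕0⊕1⊕1⊕0⊕0⊕0 = 1
s2 (pos 2,3,6,7,10,11,14,15,18,19,22,23,26,27,30,31): 1⊕0⊕1⊕1⊕0⊕0⊕0⊕1⊕1⊕1⊕1⊕1⊕1⊕0⊕0⊕0 = 1
s4 (pos 4,5,6,7,12,13,14,15,20,21,22,23,28,29,30,31): 1⊕0⊕1⊕1⊕1⊕0⊕0⊕1⊕0⊕0⊕1⊕1⊕1⊕0⊕0⊕0 = 0
s8 (pos 8,9,10,11,12,13,14,15,24,25,26,27,28,29,30,31): 0⊕1⊕0⊕0⊕1⊕0⊕0⊕1⊕0⊕1⊕1⊕0⊕1⊕0⊕0⊕0 = 0
s16 (pos 16,17,18,19,20,21,22,23,24,25,26,27,28,29,30,31): 1⊕0⊕1⊕1⊕0⊕0⊕1⊕1⊕0⊕1⊕1⊕0⊕1⊕0⊕0⊕0 = 0
Syndrome s16…s1 = 00011 → error at position 3.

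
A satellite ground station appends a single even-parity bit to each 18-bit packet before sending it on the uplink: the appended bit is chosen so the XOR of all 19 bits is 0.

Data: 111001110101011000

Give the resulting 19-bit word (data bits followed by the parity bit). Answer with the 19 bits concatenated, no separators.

1110011101010110000

XOR of the 18 data bits: 1⊕1⊕1⊕0⊕0⊕1⊕1⊕1⊕0⊕1⊕0⊕1⊕0⊕1⊕1⊕0⊕0⊕0 = 0
Parity bit = 0 (so all 19 bits XOR to 0).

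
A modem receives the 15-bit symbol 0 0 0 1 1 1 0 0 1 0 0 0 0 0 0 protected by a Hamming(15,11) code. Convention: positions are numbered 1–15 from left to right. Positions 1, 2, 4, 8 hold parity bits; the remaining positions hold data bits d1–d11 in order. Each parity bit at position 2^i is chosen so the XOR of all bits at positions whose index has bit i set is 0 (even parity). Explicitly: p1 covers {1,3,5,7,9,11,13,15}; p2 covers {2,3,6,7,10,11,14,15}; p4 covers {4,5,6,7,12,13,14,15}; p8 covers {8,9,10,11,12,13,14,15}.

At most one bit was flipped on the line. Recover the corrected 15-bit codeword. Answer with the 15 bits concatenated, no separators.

s1 (pos 1,3,5,7,9,11,13,15): 0⊕0⊕1⊕0⊕1⊕0⊕0⊕0 = 0
s2 (pos 2,3,6,7,10,11,14,15): 0⊕0⊕1⊕0⊕0⊕0⊕0⊕0 = 1
s4 (pos 4,5,6,7,12,13,14,15): 1⊕1⊕1⊕0⊕0⊕0⊕0⊕0 = 1
s8 (pos 8,9,10,11,12,13,14,15): 0⊕1⊕0⊕0⊕0⊕0⊕0⊕0 = 1
Syndrome s8…s1 = 1110 → error at position 14.
Flip position 14: 000111001000000 → 000111001000010

000111001000010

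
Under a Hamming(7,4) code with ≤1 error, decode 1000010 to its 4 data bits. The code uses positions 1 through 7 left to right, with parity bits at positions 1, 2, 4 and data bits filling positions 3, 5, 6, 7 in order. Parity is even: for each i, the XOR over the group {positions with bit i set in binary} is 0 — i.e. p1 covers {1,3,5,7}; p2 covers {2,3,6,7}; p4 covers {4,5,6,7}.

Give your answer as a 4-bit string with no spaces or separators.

0011

s1 (pos 1,3,5,7): 1⊕0⊕0⊕0 = 1
s2 (pos 2,3,6,7): 0⊕0⊕1⊕0 = 1
s4 (pos 4,5,6,7): 0⊕0⊕1⊕0 = 1
Syndrome s4…s1 = 111 → error at position 7.
Flip position 7: 1000010 → 1000011
Read data bits from positions 3,5,6,7: 0011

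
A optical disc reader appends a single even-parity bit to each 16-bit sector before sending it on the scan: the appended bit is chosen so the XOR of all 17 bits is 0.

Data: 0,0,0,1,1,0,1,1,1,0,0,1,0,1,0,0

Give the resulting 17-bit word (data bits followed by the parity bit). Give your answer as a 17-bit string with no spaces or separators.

XOR of the 16 data bits: 0⊕0⊕0⊕1⊕1⊕0⊕1⊕1⊕1⊕0⊕0⊕1⊕0⊕1⊕0⊕0 = 1
Parity bit = 1 (so all 17 bits XOR to 0).

00011011100101001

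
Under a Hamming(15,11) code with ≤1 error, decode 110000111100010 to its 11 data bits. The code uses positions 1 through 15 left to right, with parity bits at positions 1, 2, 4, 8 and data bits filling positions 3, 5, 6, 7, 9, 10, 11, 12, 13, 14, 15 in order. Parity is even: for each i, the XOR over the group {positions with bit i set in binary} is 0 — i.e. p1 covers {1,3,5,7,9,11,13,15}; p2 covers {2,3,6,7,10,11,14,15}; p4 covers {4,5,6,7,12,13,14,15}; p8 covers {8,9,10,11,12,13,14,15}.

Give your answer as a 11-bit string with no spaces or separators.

s1 (pos 1,3,5,7,9,11,13,15): 1⊕0⊕0⊕1⊕1⊕0⊕0⊕0 = 1
s2 (pos 2,3,6,7,10,11,14,15): 1⊕0⊕0⊕1⊕1⊕0⊕1⊕0 = 0
s4 (pos 4,5,6,7,12,13,14,15): 0⊕0⊕0⊕1⊕0⊕0⊕1⊕0 = 0
s8 (pos 8,9,10,11,12,13,14,15): 1⊕1⊕1⊕0⊕0⊕0⊕1⊕0 = 0
Syndrome s8…s1 = 0001 → error at position 1.
Flip position 1: 110000111100010 → 010000111100010
Read data bits from positions 3,5,6,7,9,10,11,12,13,14,15: 00011100010

00011100010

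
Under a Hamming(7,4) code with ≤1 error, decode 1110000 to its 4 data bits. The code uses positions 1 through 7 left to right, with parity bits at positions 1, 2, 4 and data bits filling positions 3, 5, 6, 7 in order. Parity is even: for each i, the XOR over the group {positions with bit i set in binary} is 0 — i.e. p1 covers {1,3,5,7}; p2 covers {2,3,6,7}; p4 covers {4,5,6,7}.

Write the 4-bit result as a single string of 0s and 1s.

s1 (pos 1,3,5,7): 1⊕1⊕0⊕0 = 0
s2 (pos 2,3,6,7): 1⊕1⊕0⊕0 = 0
s4 (pos 4,5,6,7): 0⊕0⊕0⊕0 = 0
Syndrome s4…s1 = 000 → no error.
Read data bits from positions 3,5,6,7: 1000

1000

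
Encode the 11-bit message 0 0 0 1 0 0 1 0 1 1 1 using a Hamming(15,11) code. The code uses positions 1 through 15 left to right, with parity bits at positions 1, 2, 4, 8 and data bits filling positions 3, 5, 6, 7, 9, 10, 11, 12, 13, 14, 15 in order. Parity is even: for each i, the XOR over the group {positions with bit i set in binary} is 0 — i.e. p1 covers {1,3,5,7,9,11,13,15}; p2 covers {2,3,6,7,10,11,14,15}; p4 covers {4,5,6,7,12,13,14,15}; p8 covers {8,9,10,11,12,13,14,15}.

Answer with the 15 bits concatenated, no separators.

Place data at non-parity positions: p1 p2 0 p4 0 0 1 p8 0 0 1 0 1 1 1
p1 (pos 1,3,5,7,9,11,13,15): XOR of data positions = 0⊕0⊕1⊕0⊕1⊕1⊕1 = 0
p2 (pos 2,3,6,7,10,11,14,15): XOR of data positions = 0⊕0⊕1⊕0⊕1⊕1⊕1 = 0
p4 (pos 4,5,6,7,12,13,14,15): XOR of data positions = 0⊕0⊕1⊕0⊕1⊕1⊕1 = 0
p8 (pos 8,9,10,11,12,13,14,15): XOR of data positions = 0⊕0⊕1⊕0⊕1⊕1⊕1 = 0
Codeword: 000000100010111

000000100010111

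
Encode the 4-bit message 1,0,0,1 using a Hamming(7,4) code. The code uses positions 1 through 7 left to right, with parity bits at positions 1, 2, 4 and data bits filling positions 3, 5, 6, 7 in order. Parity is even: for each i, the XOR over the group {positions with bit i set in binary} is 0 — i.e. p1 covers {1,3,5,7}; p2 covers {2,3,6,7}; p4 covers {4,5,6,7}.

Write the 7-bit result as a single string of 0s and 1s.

0011001

Place data at non-parity positions: p1 p2 1 p4 0 0 1
p1 (pos 1,3,5,7): XOR of data positions = 1⊕0⊕1 = 0
p2 (pos 2,3,6,7): XOR of data positions = 1⊕0⊕1 = 0
p4 (pos 4,5,6,7): XOR of data positions = 0⊕0⊕1 = 1
Codeword: 0011001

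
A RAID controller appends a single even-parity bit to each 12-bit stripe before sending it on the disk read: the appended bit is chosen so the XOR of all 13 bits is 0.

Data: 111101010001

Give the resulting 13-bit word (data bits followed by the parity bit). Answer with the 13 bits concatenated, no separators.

1111010100011

XOR of the 12 data bits: 1⊕1⊕1⊕1⊕0⊕1⊕0⊕1⊕0⊕0⊕0⊕1 = 1
Parity bit = 1 (so all 13 bits XOR to 0).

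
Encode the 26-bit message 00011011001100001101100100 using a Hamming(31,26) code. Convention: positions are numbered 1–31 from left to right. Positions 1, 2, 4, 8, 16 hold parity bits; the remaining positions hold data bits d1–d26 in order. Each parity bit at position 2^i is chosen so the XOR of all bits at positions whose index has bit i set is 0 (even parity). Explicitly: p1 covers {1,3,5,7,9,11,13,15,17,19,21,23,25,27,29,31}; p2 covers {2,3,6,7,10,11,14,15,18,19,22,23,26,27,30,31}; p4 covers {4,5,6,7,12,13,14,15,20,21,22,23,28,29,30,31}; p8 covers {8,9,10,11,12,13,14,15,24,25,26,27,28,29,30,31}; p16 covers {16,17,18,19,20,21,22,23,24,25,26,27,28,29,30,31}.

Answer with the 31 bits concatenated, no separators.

Place data at non-parity positions: p1 p2 0 p4 0 0 1 p8 1 0 1 1 0 0 1 p16 1 0 0 0 0 1 1 0 1 1 0 0 1 0 0
p1 (pos 1,3,5,7,9,11,13,15,17,19,21,23,25,27,29,31): XOR of data positions = 0⊕0⊕1⊕1⊕1⊕0⊕1⊕1⊕0⊕0⊕1⊕1⊕0⊕1⊕0 = 0
p2 (pos 2,3,6,7,10,11,14,15,18,19,22,23,26,27,30,31): XOR of data positions = 0⊕0⊕1⊕0⊕1⊕0⊕1⊕0⊕0⊕1⊕1⊕1⊕0⊕0⊕0 = 0
p4 (pos 4,5,6,7,12,13,14,15,20,21,22,23,28,29,30,31): XOR of data positions = 0⊕0⊕1⊕1⊕0⊕0⊕1⊕0⊕0⊕1⊕1⊕0⊕1⊕0⊕0 = 0
p8 (pos 8,9,10,11,12,13,14,15,24,25,26,27,28,29,30,31): XOR of data positions = 1⊕0⊕1⊕1⊕0⊕0⊕1⊕0⊕1⊕1⊕0⊕0⊕1⊕0⊕0 = 1
p16 (pos 16,17,18,19,20,21,22,23,24,25,26,27,28,29,30,31): XOR of data positions = 1⊕0⊕0⊕0⊕0⊕1⊕1⊕0⊕1⊕1⊕0⊕0⊕1⊕0⊕0 = 0
Codeword: 0000001110110010100001101100100

0000001110110010100001101100100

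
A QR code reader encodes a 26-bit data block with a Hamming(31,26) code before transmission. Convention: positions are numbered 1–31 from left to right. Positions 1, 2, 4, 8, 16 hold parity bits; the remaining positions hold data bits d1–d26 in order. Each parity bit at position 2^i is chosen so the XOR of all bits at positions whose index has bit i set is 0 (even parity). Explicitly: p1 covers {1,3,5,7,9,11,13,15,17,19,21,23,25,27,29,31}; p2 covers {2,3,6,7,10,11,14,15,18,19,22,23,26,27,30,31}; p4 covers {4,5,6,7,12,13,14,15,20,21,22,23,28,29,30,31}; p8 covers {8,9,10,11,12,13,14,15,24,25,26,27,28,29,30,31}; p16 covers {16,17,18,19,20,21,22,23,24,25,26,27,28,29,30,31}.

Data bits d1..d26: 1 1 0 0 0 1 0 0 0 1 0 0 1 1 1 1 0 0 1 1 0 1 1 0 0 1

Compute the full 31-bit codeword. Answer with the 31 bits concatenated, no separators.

1110100101000101011110011011001

Place data at non-parity positions: p1 p2 1 p4 1 0 0 p8 0 1 0 0 0 1 0 p16 0 1 1 1 1 0 0 1 1 0 1 1 0 0 1
p1 (pos 1,3,5,7,9,11,13,15,17,19,21,23,25,27,29,31): XOR of data positions = 1⊕1⊕0⊕0⊕0⊕0⊕0⊕0⊕1⊕1⊕0⊕1⊕1⊕0⊕1 = 1
p2 (pos 2,3,6,7,10,11,14,15,18,19,22,23,26,27,30,31): XOR of data positions = 1⊕0⊕0⊕1⊕0⊕1⊕0⊕1⊕1⊕0⊕0⊕0⊕1⊕0⊕1 = 1
p4 (pos 4,5,6,7,12,13,14,15,20,21,22,23,28,29,30,31): XOR of data positions = 1⊕0⊕0⊕0⊕0⊕1⊕0⊕1⊕1⊕0⊕0⊕1⊕0⊕0⊕1 = 0
p8 (pos 8,9,10,11,12,13,14,15,24,25,26,27,28,29,30,31): XOR of data positions = 0⊕1⊕0⊕0⊕0⊕1⊕0⊕1⊕1⊕0⊕1⊕1⊕0⊕0⊕1 = 1
p16 (pos 16,17,18,19,20,21,22,23,24,25,26,27,28,29,30,31): XOR of data positions = 0⊕1⊕1⊕1⊕1⊕0⊕0⊕1⊕1⊕0⊕1⊕1⊕0⊕0⊕1 = 1
Codeword: 1110100101000101011110011011001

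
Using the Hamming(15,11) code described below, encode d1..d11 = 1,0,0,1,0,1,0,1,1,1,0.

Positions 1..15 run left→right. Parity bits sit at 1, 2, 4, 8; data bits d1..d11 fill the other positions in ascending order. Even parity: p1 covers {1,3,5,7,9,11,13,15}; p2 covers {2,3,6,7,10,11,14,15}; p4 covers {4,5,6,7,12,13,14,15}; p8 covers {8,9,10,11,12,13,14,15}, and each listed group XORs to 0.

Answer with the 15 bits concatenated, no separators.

101000100101110

Place data at non-parity positions: p1 p2 1 p4 0 0 1 p8 0 1 0 1 1 1 0
p1 (pos 1,3,5,7,9,11,13,15): XOR of data positions = 1⊕0⊕1⊕0⊕0⊕1⊕0 = 1
p2 (pos 2,3,6,7,10,11,14,15): XOR of data positions = 1⊕0⊕1⊕1⊕0⊕1⊕0 = 0
p4 (pos 4,5,6,7,12,13,14,15): XOR of data positions = 0⊕0⊕1⊕1⊕1⊕1⊕0 = 0
p8 (pos 8,9,10,11,12,13,14,15): XOR of data positions = 0⊕1⊕0⊕1⊕1⊕1⊕0 = 0
Codeword: 101000100101110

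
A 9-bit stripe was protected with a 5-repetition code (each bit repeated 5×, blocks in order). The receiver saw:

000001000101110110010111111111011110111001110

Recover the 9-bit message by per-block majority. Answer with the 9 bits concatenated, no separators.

Block 1 (00000): 0 ones → 0
Block 2 (10001): 2 ones → 0
Block 3 (01110): 3 ones → 1
Block 4 (11001): 3 ones → 1
Block 5 (01111): 4 ones → 1
Block 6 (11111): 5 ones → 1
Block 7 (01111): 4 ones → 1
Block 8 (01110): 3 ones → 1
Block 9 (01110): 3 ones → 1

001111111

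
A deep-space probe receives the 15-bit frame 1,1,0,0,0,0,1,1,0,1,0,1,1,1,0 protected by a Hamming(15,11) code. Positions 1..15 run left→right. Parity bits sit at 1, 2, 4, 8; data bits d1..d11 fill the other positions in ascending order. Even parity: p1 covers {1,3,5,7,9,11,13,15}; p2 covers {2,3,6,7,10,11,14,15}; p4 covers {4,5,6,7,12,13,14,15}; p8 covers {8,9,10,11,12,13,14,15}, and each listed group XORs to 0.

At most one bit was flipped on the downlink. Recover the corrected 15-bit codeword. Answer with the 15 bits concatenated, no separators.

110000111101110

s1 (pos 1,3,5,7,9,11,13,15): 1⊕0⊕0⊕1⊕0⊕0⊕1⊕0 = 1
s2 (pos 2,3,6,7,10,11,14,15): 1⊕0⊕0⊕1⊕1⊕0⊕1⊕0 = 0
s4 (pos 4,5,6,7,12,13,14,15): 0⊕0⊕0⊕1⊕1⊕1⊕1⊕0 = 0
s8 (pos 8,9,10,11,12,13,14,15): 1⊕0⊕1⊕0⊕1⊕1⊕1⊕0 = 1
Syndrome s8…s1 = 1001 → error at position 9.
Flip position 9: 110000110101110 → 110000111101110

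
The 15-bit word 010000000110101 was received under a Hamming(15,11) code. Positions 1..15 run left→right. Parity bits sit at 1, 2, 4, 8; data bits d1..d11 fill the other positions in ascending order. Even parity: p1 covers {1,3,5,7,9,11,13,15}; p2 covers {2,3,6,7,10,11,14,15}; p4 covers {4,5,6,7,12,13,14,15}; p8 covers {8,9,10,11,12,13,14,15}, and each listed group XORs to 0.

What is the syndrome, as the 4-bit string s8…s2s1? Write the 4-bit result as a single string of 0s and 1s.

s1 (pos 1,3,5,7,9,11,13,15): 0⊕0⊕0⊕0⊕0⊕1⊕1⊕1 = 1
s2 (pos 2,3,6,7,10,11,14,15): 1⊕0⊕0⊕0⊕1⊕1⊕0⊕1 = 0
s4 (pos 4,5,6,7,12,13,14,15): 0⊕0⊕0⊕0⊕0⊕1⊕0⊕1 = 0
s8 (pos 8,9,10,11,12,13,14,15): 0⊕0⊕1⊕1⊕0⊕1⊕0⊕1 = 0
Syndrome s8…s1 = 0001 → error at position 1.

0001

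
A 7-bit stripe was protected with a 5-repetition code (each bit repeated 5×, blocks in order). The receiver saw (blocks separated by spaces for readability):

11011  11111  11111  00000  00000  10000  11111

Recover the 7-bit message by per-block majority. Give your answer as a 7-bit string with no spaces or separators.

1110001

Block 1 (11011): 4 ones → 1
Block 2 (11111): 5 ones → 1
Block 3 (11111): 5 ones → 1
Block 4 (00000): 0 ones → 0
Block 5 (00000): 0 ones → 0
Block 6 (10000): 1 one → 0
Block 7 (11111): 5 ones → 1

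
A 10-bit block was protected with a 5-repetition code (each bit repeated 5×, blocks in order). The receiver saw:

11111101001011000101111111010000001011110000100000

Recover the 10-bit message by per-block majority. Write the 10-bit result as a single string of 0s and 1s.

Block 1 (11111): 5 ones → 1
Block 2 (10100): 2 ones → 0
Block 3 (10110): 3 ones → 1
Block 4 (00101): 2 ones → 0
Block 5 (11111): 5 ones → 1
Block 6 (10100): 2 ones → 0
Block 7 (00001): 1 one → 0
Block 8 (01111): 4 ones → 1
Block 9 (00001): 1 one → 0
Block 10 (00000): 0 ones → 0

1010100100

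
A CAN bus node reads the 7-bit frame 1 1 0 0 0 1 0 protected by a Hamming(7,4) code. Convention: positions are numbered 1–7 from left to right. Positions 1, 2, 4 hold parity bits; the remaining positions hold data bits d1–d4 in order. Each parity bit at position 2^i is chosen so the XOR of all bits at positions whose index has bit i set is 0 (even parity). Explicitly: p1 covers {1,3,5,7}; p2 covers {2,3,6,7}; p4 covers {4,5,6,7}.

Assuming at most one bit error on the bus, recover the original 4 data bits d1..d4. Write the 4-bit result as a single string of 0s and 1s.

s1 (pos 1,3,5,7): 1⊕0⊕0⊕0 = 1
s2 (pos 2,3,6,7): 1⊕0⊕1⊕0 = 0
s4 (pos 4,5,6,7): 0⊕0⊕1⊕0 = 1
Syndrome s4…s1 = 101 → error at position 5.
Flip position 5: 1100010 → 1100110
Read data bits from positions 3,5,6,7: 0110

0110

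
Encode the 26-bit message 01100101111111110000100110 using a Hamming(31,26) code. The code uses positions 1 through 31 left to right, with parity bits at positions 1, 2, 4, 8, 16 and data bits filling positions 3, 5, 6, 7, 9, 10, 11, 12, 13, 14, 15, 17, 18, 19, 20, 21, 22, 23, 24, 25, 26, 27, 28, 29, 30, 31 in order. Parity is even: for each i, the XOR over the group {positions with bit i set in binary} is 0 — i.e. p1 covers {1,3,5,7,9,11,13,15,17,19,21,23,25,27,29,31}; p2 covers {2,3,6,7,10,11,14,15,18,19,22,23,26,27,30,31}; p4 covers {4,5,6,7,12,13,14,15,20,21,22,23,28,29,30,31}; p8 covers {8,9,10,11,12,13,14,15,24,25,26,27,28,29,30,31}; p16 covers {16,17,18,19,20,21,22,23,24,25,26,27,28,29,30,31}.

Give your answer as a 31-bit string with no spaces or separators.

Place data at non-parity positions: p1 p2 0 p4 1 1 0 p8 0 1 0 1 1 1 1 p16 1 1 1 1 1 0 0 0 0 1 0 0 1 1 0
p1 (pos 1,3,5,7,9,11,13,15,17,19,21,23,25,27,29,31): XOR of data positions = 0⊕1⊕0⊕0⊕0⊕1⊕1⊕1⊕1⊕1⊕0⊕0⊕0⊕1⊕0 = 1
p2 (pos 2,3,6,7,10,11,14,15,18,19,22,23,26,27,30,31): XOR of data positions = 0⊕1⊕0⊕1⊕0⊕1⊕1⊕1⊕1⊕0⊕0⊕1⊕0⊕1⊕0 = 0
p4 (pos 4,5,6,7,12,13,14,15,20,21,22,23,28,29,30,31): XOR of data positions = 1⊕1⊕0⊕1⊕1⊕1⊕1⊕1⊕1⊕0⊕0⊕0⊕1⊕1⊕0 = 0
p8 (pos 8,9,10,11,12,13,14,15,24,25,26,27,28,29,30,31): XOR of data positions = 0⊕1⊕0⊕1⊕1⊕1⊕1⊕0⊕0⊕1⊕0⊕0⊕1⊕1⊕0 = 0
p16 (pos 16,17,18,19,20,21,22,23,24,25,26,27,28,29,30,31): XOR of data positions = 1⊕1⊕1⊕1⊕1⊕0⊕0⊕0⊕0⊕1⊕0⊕0⊕1⊕1⊕0 = 0
Codeword: 1000110001011110111110000100110

1000110001011110111110000100110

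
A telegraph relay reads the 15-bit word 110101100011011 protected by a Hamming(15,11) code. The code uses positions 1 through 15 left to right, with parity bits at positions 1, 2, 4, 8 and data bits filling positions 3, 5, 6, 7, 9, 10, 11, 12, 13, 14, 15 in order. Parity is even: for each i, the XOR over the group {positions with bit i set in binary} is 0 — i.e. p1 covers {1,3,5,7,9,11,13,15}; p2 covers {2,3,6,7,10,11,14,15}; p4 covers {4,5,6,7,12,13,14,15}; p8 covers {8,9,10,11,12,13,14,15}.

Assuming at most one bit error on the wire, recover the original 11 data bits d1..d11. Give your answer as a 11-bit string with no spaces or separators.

00110011011

s1 (pos 1,3,5,7,9,11,13,15): 1⊕0⊕0⊕1⊕0⊕1⊕0⊕1 = 0
s2 (pos 2,3,6,7,10,11,14,15): 1⊕0⊕1⊕1⊕0⊕1⊕1⊕1 = 0
s4 (pos 4,5,6,7,12,13,14,15): 1⊕0⊕1⊕1⊕1⊕0⊕1⊕1 = 0
s8 (pos 8,9,10,11,12,13,14,15): 0⊕0⊕0⊕1⊕1⊕0⊕1⊕1 = 0
Syndrome s8…s1 = 0000 → no error.
Read data bits from positions 3,5,6,7,9,10,11,12,13,14,15: 00110011011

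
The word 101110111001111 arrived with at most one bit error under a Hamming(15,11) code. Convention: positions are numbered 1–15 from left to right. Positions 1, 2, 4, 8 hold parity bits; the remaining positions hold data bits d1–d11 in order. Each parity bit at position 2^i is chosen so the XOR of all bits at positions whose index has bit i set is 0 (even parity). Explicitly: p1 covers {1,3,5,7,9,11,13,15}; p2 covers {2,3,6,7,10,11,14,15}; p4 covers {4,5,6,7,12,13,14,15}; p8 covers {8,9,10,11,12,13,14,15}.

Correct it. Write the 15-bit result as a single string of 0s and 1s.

s1 (pos 1,3,5,7,9,11,13,15): 1⊕1⊕1⊕1⊕1⊕0⊕1⊕1 = 1
s2 (pos 2,3,6,7,10,11,14,15): 0⊕1⊕0⊕1⊕0⊕0⊕1⊕1 = 0
s4 (pos 4,5,6,7,12,13,14,15): 1⊕1⊕0⊕1⊕1⊕1⊕1⊕1 = 1
s8 (pos 8,9,10,11,12,13,14,15): 1⊕1⊕0⊕0⊕1⊕1⊕1⊕1 = 0
Syndrome s8…s1 = 0101 → error at position 5.
Flip position 5: 101110111001111 → 101100111001111

101100111001111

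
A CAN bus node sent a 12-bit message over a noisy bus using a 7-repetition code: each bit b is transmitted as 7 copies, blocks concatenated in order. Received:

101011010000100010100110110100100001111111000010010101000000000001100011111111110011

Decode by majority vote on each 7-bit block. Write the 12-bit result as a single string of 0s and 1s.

100101000011

Block 1 (1010110): 4 ones → 1
Block 2 (1000010): 2 ones → 0
Block 3 (0010100): 2 ones → 0
Block 4 (1101101): 5 ones → 1
Block 5 (0010000): 1 one → 0
Block 6 (1111111): 7 ones → 1
Block 7 (0000100): 1 one → 0
Block 8 (1010100): 3 ones → 0
Block 9 (0000000): 0 ones → 0
Block 10 (0011000): 2 ones → 0
Block 11 (1111111): 7 ones → 1
Block 12 (1110011): 5 ones → 1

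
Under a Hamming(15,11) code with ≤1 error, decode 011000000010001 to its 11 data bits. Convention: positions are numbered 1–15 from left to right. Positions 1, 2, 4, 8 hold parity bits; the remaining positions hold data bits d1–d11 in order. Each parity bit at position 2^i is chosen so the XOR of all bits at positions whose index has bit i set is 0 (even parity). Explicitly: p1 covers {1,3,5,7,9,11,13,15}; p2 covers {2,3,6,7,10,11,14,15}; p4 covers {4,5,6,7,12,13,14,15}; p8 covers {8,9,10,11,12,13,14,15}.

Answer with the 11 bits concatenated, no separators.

11000010001

s1 (pos 1,3,5,7,9,11,13,15): 0⊕1⊕0⊕0⊕0⊕1⊕0⊕1 = 1
s2 (pos 2,3,6,7,10,11,14,15): 1⊕1⊕0⊕0⊕0⊕1⊕0⊕1 = 0
s4 (pos 4,5,6,7,12,13,14,15): 0⊕0⊕0⊕0⊕0⊕0⊕0⊕1 = 1
s8 (pos 8,9,10,11,12,13,14,15): 0⊕0⊕0⊕1⊕0⊕0⊕0⊕1 = 0
Syndrome s8…s1 = 0101 → error at position 5.
Flip position 5: 011000000010001 → 011010000010001
Read data bits from positions 3,5,6,7,9,10,11,12,13,14,15: 11000010001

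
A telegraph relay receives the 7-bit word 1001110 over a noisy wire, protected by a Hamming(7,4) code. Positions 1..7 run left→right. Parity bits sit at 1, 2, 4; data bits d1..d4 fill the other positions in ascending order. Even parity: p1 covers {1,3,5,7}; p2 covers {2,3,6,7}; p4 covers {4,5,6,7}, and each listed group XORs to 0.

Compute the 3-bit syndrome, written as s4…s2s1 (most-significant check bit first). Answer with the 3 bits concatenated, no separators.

s1 (pos 1,3,5,7): 1⊕0⊕1⊕0 = 0
s2 (pos 2,3,6,7): 0⊕0⊕1⊕0 = 1
s4 (pos 4,5,6,7): 1⊕1⊕1⊕0 = 1
Syndrome s4…s1 = 110 → error at position 6.

110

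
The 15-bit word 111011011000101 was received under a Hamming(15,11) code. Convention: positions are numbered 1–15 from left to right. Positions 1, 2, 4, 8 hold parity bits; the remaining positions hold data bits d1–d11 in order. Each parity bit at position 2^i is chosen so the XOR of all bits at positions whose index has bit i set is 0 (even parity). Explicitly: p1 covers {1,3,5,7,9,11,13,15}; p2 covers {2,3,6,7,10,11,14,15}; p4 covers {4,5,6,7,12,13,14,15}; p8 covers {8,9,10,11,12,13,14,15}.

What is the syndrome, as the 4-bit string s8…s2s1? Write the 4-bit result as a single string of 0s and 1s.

0000

s1 (pos 1,3,5,7,9,11,13,15): 1⊕1⊕1⊕0⊕1⊕0⊕1⊕1 = 0
s2 (pos 2,3,6,7,10,11,14,15): 1⊕1⊕1⊕0⊕0⊕0⊕0⊕1 = 0
s4 (pos 4,5,6,7,12,13,14,15): 0⊕1⊕1⊕0⊕0⊕1⊕0⊕1 = 0
s8 (pos 8,9,10,11,12,13,14,15): 1⊕1⊕0⊕0⊕0⊕1⊕0⊕1 = 0
Syndrome s8…s1 = 0000 → no error.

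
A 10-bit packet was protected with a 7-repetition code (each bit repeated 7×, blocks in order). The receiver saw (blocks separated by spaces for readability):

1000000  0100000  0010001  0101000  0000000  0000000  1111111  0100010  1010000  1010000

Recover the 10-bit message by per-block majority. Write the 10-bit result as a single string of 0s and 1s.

0000001000

Block 1 (1000000): 1 one → 0
Block 2 (0100000): 1 one → 0
Block 3 (0010001): 2 ones → 0
Block 4 (0101000): 2 ones → 0
Block 5 (0000000): 0 ones → 0
Block 6 (0000000): 0 ones → 0
Block 7 (1111111): 7 ones → 1
Block 8 (0100010): 2 ones → 0
Block 9 (1010000): 2 ones → 0
Block 10 (1010000): 2 ones → 0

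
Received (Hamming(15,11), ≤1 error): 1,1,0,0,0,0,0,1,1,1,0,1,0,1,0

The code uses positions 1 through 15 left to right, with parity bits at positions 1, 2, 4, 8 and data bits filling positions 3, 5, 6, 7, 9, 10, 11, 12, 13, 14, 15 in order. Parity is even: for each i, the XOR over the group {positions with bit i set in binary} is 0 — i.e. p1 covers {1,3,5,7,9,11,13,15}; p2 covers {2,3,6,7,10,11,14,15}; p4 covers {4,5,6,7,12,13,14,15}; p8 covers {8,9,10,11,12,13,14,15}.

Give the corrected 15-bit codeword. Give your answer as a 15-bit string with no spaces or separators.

110000011001010

s1 (pos 1,3,5,7,9,11,13,15): 1⊕0⊕0⊕0⊕1⊕0⊕0⊕0 = 0
s2 (pos 2,3,6,7,10,11,14,15): 1⊕0⊕0⊕0⊕1⊕0⊕1⊕0 = 1
s4 (pos 4,5,6,7,12,13,14,15): 0⊕0⊕0⊕0⊕1⊕0⊕1⊕0 = 0
s8 (pos 8,9,10,11,12,13,14,15): 1⊕1⊕1⊕0⊕1⊕0⊕1⊕0 = 1
Syndrome s8…s1 = 1010 → error at position 10.
Flip position 10: 110000011101010 → 110000011001010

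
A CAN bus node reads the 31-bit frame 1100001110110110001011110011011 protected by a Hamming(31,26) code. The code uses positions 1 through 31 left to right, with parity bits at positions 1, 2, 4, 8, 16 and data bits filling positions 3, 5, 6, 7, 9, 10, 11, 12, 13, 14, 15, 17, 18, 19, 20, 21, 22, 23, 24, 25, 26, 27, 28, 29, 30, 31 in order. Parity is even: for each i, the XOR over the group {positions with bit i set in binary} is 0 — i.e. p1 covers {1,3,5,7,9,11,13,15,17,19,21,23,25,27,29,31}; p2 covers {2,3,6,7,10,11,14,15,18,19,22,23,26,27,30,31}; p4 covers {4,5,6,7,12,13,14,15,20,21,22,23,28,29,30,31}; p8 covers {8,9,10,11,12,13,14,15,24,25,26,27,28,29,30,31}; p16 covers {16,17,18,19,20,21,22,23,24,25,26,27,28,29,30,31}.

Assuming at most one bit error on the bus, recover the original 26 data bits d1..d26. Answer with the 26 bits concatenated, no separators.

00011011011001011110111011

s1 (pos 1,3,5,7,9,11,13,15,17,19,21,23,25,27,29,31): 1⊕0⊕0⊕1⊕1⊕1⊕0⊕1⊕0⊕1⊕1⊕1⊕0⊕1⊕0⊕1 = 0
s2 (pos 2,3,6,7,10,11,14,15,18,19,22,23,26,27,30,31): 1⊕0⊕0⊕1⊕0⊕1⊕1⊕1⊕0⊕1⊕1⊕1⊕0⊕1⊕1⊕1 = 1
s4 (pos 4,5,6,7,12,13,14,15,20,21,22,23,28,29,30,31): 0⊕0⊕0⊕1⊕1⊕0⊕1⊕1⊕0⊕1⊕1⊕1⊕1⊕0⊕1⊕1 = 0
s8 (pos 8,9,10,11,12,13,14,15,24,25,26,27,28,29,30,31): 1⊕1⊕0⊕1⊕1⊕0⊕1⊕1⊕1⊕0⊕0⊕1⊕1⊕0⊕1⊕1 = 1
s16 (pos 16,17,18,19,20,21,22,23,24,25,26,27,28,29,30,31): 0⊕0⊕0⊕1⊕0⊕1⊕1⊕1⊕1⊕0⊕0⊕1⊕1⊕0⊕1⊕1 = 1
Syndrome s16…s1 = 11010 → error at position 26.
Flip position 26: 1100001110110110001011110011011 → 1100001110110110001011110111011
Read data bits from positions 3,5,6,7,9,10,11,12,13,14,15,17,18,19,20,21,22,23,24,25,26,27,28,29,30,31: 00011011011001011110111011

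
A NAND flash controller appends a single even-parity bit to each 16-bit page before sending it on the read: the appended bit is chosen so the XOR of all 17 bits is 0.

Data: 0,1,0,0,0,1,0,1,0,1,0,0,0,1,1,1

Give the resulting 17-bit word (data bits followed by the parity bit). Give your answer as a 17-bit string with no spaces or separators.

01000101010001111

XOR of the 16 data bits: 0⊕1⊕0⊕0⊕0⊕1⊕0⊕1⊕0⊕1⊕0⊕0⊕0⊕1⊕1⊕1 = 1
Parity bit = 1 (so all 17 bits XOR to 0).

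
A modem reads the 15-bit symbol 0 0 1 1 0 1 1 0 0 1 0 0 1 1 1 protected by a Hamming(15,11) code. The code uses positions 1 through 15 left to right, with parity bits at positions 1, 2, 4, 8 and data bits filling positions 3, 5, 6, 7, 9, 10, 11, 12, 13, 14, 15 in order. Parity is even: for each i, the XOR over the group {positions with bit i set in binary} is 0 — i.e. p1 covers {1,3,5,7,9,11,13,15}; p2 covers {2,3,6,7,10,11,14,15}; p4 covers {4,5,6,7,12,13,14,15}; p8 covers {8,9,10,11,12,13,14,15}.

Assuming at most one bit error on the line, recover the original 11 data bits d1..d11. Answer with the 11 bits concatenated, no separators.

10110100111

s1 (pos 1,3,5,7,9,11,13,15): 0⊕1⊕0⊕1⊕0⊕0⊕1⊕1 = 0
s2 (pos 2,3,6,7,10,11,14,15): 0⊕1⊕1⊕1⊕1⊕0⊕1⊕1 = 0
s4 (pos 4,5,6,7,12,13,14,15): 1⊕0⊕1⊕1⊕0⊕1⊕1⊕1 = 0
s8 (pos 8,9,10,11,12,13,14,15): 0⊕0⊕1⊕0⊕0⊕1⊕1⊕1 = 0
Syndrome s8…s1 = 0000 → no error.
Read data bits from positions 3,5,6,7,9,10,11,12,13,14,15: 10110100111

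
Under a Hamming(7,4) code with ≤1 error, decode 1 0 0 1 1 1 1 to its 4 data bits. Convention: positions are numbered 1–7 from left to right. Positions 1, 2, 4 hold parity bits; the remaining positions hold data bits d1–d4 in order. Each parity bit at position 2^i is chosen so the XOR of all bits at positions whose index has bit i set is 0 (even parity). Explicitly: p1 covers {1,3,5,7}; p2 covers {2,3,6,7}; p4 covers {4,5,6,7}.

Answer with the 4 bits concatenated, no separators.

0111

s1 (pos 1,3,5,7): 1⊕0⊕1⊕1 = 1
s2 (pos 2,3,6,7): 0⊕0⊕1⊕1 = 0
s4 (pos 4,5,6,7): 1⊕1⊕1⊕1 = 0
Syndrome s4…s1 = 001 → error at position 1.
Flip position 1: 1001111 → 0001111
Read data bits from positions 3,5,6,7: 0111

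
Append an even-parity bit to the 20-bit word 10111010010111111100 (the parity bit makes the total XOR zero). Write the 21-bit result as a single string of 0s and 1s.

101110100101111111001

XOR of the 20 data bits: 1⊕0⊕1⊕1⊕1⊕0⊕1⊕0⊕0⊕1⊕0⊕1⊕1⊕1⊕1⊕1⊕1⊕1⊕0⊕0 = 1
Parity bit = 1 (so all 21 bits XOR to 0).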